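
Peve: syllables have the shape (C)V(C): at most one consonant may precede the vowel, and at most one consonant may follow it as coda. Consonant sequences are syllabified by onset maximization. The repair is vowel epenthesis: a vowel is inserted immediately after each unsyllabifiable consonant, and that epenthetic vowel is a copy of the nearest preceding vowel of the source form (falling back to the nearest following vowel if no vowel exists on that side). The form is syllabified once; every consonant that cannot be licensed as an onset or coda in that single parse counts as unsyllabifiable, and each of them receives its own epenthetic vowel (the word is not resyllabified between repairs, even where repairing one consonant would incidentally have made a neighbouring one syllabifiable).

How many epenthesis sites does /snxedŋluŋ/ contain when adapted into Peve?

3

The unsyllabifiable consonants are /s/, /n/, /ŋ/; each receives one epenthetic vowel.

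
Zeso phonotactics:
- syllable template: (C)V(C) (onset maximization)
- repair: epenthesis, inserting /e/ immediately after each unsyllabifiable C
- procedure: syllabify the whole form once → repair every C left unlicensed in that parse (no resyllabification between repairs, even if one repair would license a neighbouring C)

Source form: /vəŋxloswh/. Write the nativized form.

vəŋxeloswehe

Under (C)V(C), the unsyllabifiable consonants are /x/, /w/, /h/ (at most one coda consonant is licensed; onsets are limited to one consonant).
Each unlicensed consonant becomes the onset of a new syllable: /x/ → /xe/, /w/ → /we/, /h/ → /he/.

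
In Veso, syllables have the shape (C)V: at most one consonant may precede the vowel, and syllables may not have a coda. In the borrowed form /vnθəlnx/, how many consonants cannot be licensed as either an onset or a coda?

5

The consonants /v/, /n/, /l/, /n/, /x/ cannot be parsed into a legal (C)V syllable (no codas are permitted; onsets are limited to one consonant).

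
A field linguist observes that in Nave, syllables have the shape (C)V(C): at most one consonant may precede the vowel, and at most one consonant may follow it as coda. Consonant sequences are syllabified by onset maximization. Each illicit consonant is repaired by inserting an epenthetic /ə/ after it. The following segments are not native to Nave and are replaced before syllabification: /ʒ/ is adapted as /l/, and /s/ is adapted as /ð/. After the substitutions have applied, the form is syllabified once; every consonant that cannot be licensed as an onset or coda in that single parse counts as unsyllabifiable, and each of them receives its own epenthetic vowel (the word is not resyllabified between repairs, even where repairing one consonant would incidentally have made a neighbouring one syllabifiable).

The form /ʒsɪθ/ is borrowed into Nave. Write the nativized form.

Substitution: /ʒ/ → /l/, /s/ → /ð/, giving /lðɪθ/.
Syllabifying with onset maximization leaves /l/ stranded (at most one coda consonant is licensed; onsets are limited to one consonant).
Each unlicensed consonant becomes the onset of a new syllable: /l/ → /lə/.

ləðɪθ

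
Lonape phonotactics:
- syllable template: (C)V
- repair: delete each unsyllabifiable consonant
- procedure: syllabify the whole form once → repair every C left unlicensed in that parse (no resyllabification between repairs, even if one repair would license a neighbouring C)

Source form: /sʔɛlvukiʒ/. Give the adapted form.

The consonants /s/, /l/, /ʒ/ cannot be parsed into a legal (C)V syllable (no codas are permitted; onsets are limited to one consonant).
Deletion applies to /s/, /l/, /ʒ/.

ʔɛvuki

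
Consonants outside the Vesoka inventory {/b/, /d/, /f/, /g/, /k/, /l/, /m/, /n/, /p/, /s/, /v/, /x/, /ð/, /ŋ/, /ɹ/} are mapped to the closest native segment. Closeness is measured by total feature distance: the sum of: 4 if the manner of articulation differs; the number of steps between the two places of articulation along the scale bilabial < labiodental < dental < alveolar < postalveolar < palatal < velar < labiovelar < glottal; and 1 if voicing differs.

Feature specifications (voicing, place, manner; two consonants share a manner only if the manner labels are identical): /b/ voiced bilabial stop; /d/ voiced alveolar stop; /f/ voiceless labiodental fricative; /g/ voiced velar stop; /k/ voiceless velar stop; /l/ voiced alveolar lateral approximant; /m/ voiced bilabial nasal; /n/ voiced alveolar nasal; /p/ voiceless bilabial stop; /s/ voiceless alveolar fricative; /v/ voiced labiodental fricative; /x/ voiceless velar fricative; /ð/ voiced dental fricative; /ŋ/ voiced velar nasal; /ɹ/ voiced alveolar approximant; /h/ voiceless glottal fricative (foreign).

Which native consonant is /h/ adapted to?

/x/ is closest: same manner (fricative), place distance 2 (glottal→velar), same voicing; total 2. Next closest is /s/ at distance 5.

x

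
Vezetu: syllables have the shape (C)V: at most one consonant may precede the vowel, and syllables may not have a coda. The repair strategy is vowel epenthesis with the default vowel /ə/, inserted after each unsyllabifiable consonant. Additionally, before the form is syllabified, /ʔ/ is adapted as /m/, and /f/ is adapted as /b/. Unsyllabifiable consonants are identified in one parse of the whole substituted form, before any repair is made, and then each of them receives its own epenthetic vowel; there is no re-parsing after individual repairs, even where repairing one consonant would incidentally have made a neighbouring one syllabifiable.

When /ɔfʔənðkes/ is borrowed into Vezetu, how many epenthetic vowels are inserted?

4

After substitution the input is /ɔbmənðkes/.
The unsyllabifiable consonants are /b/, /n/, /ð/, /s/; each receives one epenthetic vowel.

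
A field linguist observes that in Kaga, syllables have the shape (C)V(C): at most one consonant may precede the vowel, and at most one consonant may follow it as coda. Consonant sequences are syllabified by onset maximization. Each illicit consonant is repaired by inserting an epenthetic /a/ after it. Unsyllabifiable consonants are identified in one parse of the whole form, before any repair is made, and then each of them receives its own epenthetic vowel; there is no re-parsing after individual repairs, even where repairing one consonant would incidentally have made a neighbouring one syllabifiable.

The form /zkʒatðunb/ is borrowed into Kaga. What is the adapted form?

zakaʒatðunba

Under (C)V(C), the unsyllabifiable consonants are /z/, /k/, /b/ (at most one coda consonant is licensed; onsets are limited to one consonant).
Each unlicensed consonant becomes the onset of a new syllable: /z/ → /za/, /k/ → /ka/, /b/ → /ba/.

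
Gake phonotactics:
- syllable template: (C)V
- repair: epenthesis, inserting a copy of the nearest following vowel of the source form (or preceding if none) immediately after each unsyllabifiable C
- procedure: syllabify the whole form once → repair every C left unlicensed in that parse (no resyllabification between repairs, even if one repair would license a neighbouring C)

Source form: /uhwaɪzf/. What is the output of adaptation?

Syllabifying with onset maximization leaves /h/, /z/, /f/ stranded (no codas are permitted; onsets are limited to one consonant).
Each unlicensed consonant becomes the onset of a new syllable: /h/ → /ha/, /z/ → /zɪ/, /f/ → /fɪ/.

uhawaɪzɪfɪ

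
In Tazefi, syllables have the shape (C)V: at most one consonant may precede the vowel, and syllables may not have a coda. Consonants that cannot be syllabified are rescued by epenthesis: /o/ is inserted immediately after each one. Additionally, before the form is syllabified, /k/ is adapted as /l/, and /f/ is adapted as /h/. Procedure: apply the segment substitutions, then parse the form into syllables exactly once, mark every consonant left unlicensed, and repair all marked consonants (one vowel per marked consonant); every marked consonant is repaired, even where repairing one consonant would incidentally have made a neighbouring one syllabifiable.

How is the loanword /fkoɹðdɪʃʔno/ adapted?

holoɹoðodɪʃoʔono

Substitution: /f/ → /h/, /k/ → /l/, giving /hloɹðdɪʃʔno/.
The consonants /h/, /ɹ/, /ð/, /ʃ/, /ʔ/ cannot be parsed into a legal (C)V syllable (no codas are permitted; onsets are limited to one consonant).
Inserting the epenthetic vowel yields /h/ → /ho/, /ɹ/ → /ɹo/, /ð/ → /ðo/, /ʃ/ → /ʃo/, /ʔ/ → /ʔo/.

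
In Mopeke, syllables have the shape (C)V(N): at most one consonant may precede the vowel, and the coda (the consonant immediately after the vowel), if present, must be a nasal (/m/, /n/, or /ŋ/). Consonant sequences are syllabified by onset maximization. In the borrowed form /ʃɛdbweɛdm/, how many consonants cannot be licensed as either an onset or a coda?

4

The consonants /d/, /b/, /d/, /m/ cannot be parsed into a legal (C)V(N) syllable (only a nasal (/m/, /n/, or /ŋ/) is licensed in coda position; onsets are limited to one consonant).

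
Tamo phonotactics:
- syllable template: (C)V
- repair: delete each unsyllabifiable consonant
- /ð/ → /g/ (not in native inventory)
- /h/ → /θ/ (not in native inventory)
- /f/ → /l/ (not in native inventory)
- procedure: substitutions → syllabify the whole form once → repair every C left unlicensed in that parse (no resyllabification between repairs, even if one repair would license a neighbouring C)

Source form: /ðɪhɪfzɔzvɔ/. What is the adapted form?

gɪθɪzɔvɔ

Substitution: /ð/ → /g/, /h/ → /θ/, /f/ → /l/, giving /gɪθɪlzɔzvɔ/.
The consonants /l/, /z/ cannot be parsed into a legal (C)V syllable (no codas are permitted; onsets are limited to one consonant).
Deleting the stranded consonants removes /l/, /z/.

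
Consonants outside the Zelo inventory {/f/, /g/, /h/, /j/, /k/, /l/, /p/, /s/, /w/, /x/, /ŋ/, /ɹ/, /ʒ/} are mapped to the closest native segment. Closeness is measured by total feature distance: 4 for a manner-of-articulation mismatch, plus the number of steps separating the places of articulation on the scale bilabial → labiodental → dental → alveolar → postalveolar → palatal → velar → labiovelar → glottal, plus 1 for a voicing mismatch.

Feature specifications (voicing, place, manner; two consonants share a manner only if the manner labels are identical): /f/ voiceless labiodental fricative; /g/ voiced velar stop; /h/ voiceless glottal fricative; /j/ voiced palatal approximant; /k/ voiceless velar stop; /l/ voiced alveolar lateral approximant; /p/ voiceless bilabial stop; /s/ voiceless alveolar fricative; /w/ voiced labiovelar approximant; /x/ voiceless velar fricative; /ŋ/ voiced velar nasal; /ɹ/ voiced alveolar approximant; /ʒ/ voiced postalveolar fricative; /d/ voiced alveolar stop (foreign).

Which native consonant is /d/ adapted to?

g

/g/ is closest: same manner (stop), place distance 3 (alveolar→velar), same voicing; total 3. Next closest is /k/ at distance 4.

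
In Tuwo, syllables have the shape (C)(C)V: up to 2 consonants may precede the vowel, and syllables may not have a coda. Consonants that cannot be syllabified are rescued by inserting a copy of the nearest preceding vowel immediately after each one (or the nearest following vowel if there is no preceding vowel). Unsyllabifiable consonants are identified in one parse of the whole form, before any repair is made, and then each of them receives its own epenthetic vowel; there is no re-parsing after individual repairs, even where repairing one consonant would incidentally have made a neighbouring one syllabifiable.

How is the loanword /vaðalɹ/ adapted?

Under (C)(C)V, the unsyllabifiable consonants are /l/, /ɹ/ (no codas are permitted; onsets may contain at most 2 consonants).
Epenthesis after each stranded consonant: /l/ → /la/, /ɹ/ → /ɹa/.

vaðalaɹa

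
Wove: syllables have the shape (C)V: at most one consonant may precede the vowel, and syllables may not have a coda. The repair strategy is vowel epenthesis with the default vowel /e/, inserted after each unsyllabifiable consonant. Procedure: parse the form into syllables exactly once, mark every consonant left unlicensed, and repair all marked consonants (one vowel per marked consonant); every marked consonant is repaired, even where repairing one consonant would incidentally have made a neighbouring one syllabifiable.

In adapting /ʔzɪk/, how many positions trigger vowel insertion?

The unsyllabifiable consonants are /ʔ/, /k/; each receives one epenthetic vowel.

2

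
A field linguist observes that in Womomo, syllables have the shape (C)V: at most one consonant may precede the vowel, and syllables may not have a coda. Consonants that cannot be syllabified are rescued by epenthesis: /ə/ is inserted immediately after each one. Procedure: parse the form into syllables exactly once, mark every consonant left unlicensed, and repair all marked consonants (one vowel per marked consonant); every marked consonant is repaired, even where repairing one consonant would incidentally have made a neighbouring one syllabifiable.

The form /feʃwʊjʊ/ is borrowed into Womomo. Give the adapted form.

feʃəwʊjʊ

Under (C)V, the unsyllabifiable consonants are /ʃ/ (no codas are permitted; onsets are limited to one consonant).
Inserting the epenthetic vowel yields /ʃ/ → /ʃə/.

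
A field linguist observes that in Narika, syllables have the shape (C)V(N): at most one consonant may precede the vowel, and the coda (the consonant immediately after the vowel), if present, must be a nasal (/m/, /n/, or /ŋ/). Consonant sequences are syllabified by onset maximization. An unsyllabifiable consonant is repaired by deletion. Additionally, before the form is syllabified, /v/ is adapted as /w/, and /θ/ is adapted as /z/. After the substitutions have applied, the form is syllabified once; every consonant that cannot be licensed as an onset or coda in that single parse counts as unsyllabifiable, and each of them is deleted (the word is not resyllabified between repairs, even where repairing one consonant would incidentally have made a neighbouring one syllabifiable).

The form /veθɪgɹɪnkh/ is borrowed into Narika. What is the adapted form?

wezɪɹɪn

Substitution: /v/ → /w/, /θ/ → /z/, giving /wezɪgɹɪnkh/.
Syllabifying with onset maximization leaves /g/, /k/, /h/ stranded (only a nasal (/m/, /n/, or /ŋ/) is licensed in coda position; onsets are limited to one consonant).
Deletion applies to /g/, /k/, /h/.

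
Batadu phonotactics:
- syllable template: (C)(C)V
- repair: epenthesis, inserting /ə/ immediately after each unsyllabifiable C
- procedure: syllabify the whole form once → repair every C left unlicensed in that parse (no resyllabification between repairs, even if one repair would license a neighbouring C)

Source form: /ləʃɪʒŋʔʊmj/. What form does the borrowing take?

ləʃɪʒəŋʔʊməjə

Syllabifying with onset maximization leaves /ʒ/, /m/, /j/ stranded (no codas are permitted; onsets may contain at most 2 consonants).
Epenthesis after each stranded consonant: /ʒ/ → /ʒə/, /m/ → /mə/, /j/ → /jə/.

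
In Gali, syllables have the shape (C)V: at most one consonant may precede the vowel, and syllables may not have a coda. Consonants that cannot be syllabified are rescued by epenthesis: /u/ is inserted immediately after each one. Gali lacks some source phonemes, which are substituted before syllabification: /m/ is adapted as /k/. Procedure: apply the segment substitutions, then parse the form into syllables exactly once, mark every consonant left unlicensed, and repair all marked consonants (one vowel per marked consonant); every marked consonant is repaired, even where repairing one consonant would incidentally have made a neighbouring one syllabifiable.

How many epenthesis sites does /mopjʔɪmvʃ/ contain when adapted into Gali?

5

After substitution the input is /kopjʔɪkvʃ/.
The unsyllabifiable consonants are /p/, /j/, /k/, /v/, /ʃ/; each receives one epenthetic vowel.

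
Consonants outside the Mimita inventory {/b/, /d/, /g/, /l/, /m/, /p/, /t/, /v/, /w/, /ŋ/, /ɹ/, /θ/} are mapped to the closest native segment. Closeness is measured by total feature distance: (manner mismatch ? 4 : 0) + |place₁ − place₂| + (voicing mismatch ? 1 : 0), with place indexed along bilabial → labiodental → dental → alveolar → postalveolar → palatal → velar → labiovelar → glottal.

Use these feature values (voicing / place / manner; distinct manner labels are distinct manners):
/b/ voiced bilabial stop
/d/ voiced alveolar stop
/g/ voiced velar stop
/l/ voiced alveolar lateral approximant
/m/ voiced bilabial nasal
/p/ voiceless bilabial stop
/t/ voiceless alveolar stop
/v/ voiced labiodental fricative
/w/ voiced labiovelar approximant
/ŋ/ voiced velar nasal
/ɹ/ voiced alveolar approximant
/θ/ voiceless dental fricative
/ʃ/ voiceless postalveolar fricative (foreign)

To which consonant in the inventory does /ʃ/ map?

/θ/ is closest: same manner (fricative), place distance 2 (postalveolar→dental), same voicing; total 2. Next closest is /v/ at distance 4.

θ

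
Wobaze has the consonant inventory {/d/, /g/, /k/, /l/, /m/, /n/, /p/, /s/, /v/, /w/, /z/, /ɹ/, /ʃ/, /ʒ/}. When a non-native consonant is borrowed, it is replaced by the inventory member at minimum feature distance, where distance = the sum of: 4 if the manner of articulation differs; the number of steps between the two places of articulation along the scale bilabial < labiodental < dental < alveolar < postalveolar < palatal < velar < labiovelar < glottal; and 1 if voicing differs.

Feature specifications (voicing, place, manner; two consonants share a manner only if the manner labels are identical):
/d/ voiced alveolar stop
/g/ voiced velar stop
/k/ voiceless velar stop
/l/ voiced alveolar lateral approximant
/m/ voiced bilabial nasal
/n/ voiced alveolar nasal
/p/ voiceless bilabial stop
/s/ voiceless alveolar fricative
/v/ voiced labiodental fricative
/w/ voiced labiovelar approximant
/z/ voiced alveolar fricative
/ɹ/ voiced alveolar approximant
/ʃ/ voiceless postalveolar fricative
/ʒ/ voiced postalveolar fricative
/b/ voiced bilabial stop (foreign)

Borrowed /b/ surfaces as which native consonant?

/p/ is closest: same manner (stop), place distance 0 (bilabial→bilabial), voicing differs (+1); total 1. Next closest is /d/ at distance 3.

p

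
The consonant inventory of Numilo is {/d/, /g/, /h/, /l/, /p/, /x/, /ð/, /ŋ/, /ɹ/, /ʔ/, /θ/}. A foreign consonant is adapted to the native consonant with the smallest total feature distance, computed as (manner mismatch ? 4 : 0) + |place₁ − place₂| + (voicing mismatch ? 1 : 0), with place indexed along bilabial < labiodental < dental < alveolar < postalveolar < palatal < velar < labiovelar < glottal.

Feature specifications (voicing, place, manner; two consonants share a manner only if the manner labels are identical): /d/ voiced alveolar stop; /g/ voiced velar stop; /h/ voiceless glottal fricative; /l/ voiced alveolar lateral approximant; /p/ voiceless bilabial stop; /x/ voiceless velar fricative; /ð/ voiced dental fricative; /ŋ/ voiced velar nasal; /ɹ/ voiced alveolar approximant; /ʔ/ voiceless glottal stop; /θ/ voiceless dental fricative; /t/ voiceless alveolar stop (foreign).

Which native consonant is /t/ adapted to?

d

/d/ is closest: same manner (stop), place distance 0 (alveolar→alveolar), voicing differs (+1); total 1. Next closest is /p/ at distance 3.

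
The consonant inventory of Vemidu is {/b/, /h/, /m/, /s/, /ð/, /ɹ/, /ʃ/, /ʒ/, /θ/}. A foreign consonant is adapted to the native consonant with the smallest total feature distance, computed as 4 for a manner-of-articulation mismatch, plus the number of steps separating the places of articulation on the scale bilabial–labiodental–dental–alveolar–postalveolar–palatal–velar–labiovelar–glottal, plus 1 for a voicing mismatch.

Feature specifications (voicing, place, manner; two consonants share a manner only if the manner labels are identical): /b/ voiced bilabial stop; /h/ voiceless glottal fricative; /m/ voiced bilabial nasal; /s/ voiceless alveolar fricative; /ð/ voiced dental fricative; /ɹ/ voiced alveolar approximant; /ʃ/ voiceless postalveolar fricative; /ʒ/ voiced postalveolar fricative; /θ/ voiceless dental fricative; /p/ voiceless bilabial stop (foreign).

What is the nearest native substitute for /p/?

b

/b/ is closest: same manner (stop), place distance 0 (bilabial→bilabial), voicing differs (+1); total 1. Next closest is /m/ at distance 5.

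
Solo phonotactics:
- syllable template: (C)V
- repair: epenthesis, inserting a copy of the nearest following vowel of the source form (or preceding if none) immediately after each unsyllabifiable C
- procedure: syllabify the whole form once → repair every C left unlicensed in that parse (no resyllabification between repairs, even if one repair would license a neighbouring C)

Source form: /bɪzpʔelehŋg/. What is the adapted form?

Under (C)V, the unsyllabifiable consonants are /z/, /p/, /h/, /ŋ/, /g/ (no codas are permitted; onsets are limited to one consonant).
Epenthesis after each stranded consonant: /z/ → /ze/, /p/ → /pe/, /h/ → /he/, /ŋ/ → /ŋe/, /g/ → /ge/.

bɪzepeʔeleheŋege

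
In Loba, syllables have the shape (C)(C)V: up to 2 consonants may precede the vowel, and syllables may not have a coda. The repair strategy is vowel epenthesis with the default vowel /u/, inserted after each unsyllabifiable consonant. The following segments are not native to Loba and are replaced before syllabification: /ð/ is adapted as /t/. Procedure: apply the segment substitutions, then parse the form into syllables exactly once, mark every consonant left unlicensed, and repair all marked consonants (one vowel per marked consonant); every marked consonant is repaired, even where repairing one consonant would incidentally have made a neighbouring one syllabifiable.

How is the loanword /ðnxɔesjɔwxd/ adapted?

Substitution: /ð/ → /t/, giving /tnxɔesjɔwxd/.
Under (C)(C)V, the unsyllabifiable consonants are /t/, /w/, /x/, /d/ (no codas are permitted; onsets may contain at most 2 consonants).
Epenthesis after each stranded consonant: /t/ → /tu/, /w/ → /wu/, /x/ → /xu/, /d/ → /du/.

tunxɔesjɔwuxudu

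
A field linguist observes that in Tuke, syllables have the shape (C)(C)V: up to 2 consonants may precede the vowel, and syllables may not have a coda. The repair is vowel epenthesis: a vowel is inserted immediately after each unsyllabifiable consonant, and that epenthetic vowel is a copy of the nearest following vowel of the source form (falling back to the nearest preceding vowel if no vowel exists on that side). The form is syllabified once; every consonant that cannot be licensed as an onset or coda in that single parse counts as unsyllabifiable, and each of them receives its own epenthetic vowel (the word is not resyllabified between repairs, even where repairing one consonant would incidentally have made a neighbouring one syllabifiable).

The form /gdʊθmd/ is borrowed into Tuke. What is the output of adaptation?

Under (C)(C)V, the unsyllabifiable consonants are /θ/, /m/, /d/ (no codas are permitted; onsets may contain at most 2 consonants).
Inserting the epenthetic vowel yields /θ/ → /θʊ/, /m/ → /mʊ/, /d/ → /dʊ/.

gdʊθʊmʊdʊ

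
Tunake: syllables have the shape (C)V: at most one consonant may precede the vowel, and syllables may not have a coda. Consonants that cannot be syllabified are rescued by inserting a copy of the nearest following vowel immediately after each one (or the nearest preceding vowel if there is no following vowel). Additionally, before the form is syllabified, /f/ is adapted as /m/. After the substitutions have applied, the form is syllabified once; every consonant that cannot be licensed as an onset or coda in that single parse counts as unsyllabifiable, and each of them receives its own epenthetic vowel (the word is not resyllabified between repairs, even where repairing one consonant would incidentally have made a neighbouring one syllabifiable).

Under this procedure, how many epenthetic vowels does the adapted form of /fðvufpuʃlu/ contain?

After substitution the input is /mðvumpuʃlu/.
The unsyllabifiable consonants are /m/, /ð/, /m/, /ʃ/; each receives one epenthetic vowel.

4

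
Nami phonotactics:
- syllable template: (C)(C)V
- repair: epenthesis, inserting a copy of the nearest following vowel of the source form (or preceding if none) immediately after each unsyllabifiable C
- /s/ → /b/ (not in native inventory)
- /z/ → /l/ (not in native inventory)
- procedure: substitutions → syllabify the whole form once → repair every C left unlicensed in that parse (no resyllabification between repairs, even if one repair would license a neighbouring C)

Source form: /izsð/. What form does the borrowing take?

ilibiði

Substitution: /z/ → /l/, /s/ → /b/, giving /ilbð/.
Syllabifying with onset maximization leaves /l/, /b/, /ð/ stranded (no codas are permitted; onsets may contain at most 2 consonants).
Inserting the epenthetic vowel yields /l/ → /li/, /b/ → /bi/, /ð/ → /ði/.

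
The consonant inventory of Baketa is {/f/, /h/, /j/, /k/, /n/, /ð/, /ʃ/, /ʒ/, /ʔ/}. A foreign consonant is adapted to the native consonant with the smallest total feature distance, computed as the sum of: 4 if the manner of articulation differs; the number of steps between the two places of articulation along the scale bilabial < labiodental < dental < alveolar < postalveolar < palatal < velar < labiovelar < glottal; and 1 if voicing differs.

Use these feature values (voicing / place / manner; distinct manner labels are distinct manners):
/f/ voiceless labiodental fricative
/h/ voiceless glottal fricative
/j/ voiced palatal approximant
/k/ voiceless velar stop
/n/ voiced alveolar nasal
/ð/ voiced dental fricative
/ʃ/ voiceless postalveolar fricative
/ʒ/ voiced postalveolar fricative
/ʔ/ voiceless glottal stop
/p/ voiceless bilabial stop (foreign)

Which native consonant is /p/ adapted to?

f

/f/ is closest: manner differs (stop→fricative, +4), place distance 1 (bilabial→labiodental), same voicing; total 5. Next closest is /k/ at distance 6.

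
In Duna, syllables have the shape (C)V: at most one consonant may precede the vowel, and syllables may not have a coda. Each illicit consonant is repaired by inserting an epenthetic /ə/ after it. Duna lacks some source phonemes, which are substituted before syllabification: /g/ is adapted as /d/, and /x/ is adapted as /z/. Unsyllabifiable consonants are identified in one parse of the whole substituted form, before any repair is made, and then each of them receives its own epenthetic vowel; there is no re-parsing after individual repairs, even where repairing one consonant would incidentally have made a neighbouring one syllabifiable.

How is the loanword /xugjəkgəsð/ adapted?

zudəjəkədəsəðə

Substitution: /x/ → /z/, /g/ → /d/, giving /zudjəkdəsð/.
Under (C)V, the unsyllabifiable consonants are /d/, /k/, /s/, /ð/ (no codas are permitted; onsets are limited to one consonant).
Epenthesis after each stranded consonant: /d/ → /də/, /k/ → /kə/, /s/ → /sə/, /ð/ → /ðə/.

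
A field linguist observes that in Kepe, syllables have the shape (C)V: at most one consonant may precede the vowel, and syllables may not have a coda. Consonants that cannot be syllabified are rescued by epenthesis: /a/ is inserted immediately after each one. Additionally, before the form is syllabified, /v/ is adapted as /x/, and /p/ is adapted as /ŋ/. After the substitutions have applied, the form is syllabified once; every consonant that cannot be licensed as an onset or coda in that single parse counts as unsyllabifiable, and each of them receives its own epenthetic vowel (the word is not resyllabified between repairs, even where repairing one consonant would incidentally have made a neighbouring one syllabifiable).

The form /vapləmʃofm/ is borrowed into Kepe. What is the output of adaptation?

Substitution: /v/ → /x/, /p/ → /ŋ/, giving /xaŋləmʃofm/.
The consonants /ŋ/, /m/, /f/, /m/ cannot be parsed into a legal (C)V syllable (no codas are permitted; onsets are limited to one consonant).
Each unlicensed consonant becomes the onset of a new syllable: /ŋ/ → /ŋa/, /m/ → /ma/, /f/ → /fa/, /m/ → /ma/.

xaŋaləmaʃofama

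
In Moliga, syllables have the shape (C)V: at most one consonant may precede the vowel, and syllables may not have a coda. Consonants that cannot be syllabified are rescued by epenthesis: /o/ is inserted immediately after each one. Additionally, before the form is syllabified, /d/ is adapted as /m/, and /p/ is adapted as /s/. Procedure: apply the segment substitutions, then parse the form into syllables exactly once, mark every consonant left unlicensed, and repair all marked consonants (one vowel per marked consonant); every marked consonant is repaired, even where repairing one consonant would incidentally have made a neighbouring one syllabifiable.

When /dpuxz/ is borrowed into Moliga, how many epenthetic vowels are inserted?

After substitution the input is /msuxz/.
The unsyllabifiable consonants are /m/, /x/, /z/; each receives one epenthetic vowel.

3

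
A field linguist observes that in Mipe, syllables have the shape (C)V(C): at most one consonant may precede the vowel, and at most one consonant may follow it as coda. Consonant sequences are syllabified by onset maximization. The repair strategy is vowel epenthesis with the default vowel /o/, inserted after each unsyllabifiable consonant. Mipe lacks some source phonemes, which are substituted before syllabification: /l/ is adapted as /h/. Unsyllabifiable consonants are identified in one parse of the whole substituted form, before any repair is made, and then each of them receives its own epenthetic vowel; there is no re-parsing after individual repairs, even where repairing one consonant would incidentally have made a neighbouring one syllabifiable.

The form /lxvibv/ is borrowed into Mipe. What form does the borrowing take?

hoxovibvo

Substitution: /l/ → /h/, giving /hxvibv/.
Under (C)V(C), the unsyllabifiable consonants are /h/, /x/, /v/ (at most one coda consonant is licensed; onsets are limited to one consonant).
Inserting the epenthetic vowel yields /h/ → /ho/, /x/ → /xo/, /v/ → /vo/.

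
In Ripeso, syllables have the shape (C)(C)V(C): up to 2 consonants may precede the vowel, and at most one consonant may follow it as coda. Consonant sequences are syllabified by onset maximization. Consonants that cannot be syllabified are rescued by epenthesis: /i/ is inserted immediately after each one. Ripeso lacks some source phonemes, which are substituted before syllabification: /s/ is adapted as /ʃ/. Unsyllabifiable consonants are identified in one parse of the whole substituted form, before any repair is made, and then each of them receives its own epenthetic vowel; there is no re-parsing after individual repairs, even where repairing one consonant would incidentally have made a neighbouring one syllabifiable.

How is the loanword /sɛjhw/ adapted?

Substitution: /s/ → /ʃ/, giving /ʃɛjhw/.
Syllabifying with onset maximization leaves /h/, /w/ stranded (at most one coda consonant is licensed; onsets may contain at most 2 consonants).
Inserting the epenthetic vowel yields /h/ → /hi/, /w/ → /wi/.

ʃɛjhiwi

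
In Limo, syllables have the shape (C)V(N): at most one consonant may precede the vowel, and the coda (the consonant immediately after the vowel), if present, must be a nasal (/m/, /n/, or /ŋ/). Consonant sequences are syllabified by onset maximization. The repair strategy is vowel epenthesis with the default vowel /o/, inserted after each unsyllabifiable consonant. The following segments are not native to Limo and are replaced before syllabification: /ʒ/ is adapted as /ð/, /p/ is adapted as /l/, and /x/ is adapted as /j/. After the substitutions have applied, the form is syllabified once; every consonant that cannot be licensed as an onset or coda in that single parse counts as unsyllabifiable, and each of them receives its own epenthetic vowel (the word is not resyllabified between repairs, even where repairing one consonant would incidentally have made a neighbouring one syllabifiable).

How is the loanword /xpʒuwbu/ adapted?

joloðuwobu

Substitution: /x/ → /j/, /p/ → /l/, /ʒ/ → /ð/, giving /jlðuwbu/.
Syllabifying with onset maximization leaves /j/, /l/, /w/ stranded (only a nasal (/m/, /n/, or /ŋ/) is licensed in coda position; onsets are limited to one consonant).
Inserting the epenthetic vowel yields /j/ → /jo/, /l/ → /lo/, /w/ → /wo/.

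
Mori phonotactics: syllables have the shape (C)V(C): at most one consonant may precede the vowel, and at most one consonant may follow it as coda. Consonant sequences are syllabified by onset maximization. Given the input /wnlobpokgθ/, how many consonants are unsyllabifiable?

Syllabifying with onset maximization leaves /w/, /n/, /g/, /θ/ stranded (at most one coda consonant is licensed; onsets are limited to one consonant).

4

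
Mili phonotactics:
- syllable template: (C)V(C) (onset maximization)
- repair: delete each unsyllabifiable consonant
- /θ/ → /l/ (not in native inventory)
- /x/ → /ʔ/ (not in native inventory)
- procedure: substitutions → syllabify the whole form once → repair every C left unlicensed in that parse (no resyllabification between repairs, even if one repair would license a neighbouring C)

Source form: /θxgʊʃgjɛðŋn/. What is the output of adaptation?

gʊʃjɛð

Substitution: /θ/ → /l/, /x/ → /ʔ/, giving /lʔgʊʃgjɛðŋn/.
Under (C)V(C), the unsyllabifiable consonants are /l/, /ʔ/, /g/, /ŋ/, /n/ (at most one coda consonant is licensed; onsets are limited to one consonant).
Each unlicensed consonant is deleted: /l/, /ʔ/, /g/, /ŋ/, /n/.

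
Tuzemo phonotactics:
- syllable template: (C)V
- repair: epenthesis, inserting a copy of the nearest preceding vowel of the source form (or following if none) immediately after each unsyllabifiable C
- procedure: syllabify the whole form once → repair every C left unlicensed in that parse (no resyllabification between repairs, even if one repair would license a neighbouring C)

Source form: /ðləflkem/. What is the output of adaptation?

ðələfələkeme

Under (C)V, the unsyllabifiable consonants are /ð/, /f/, /l/, /m/ (no codas are permitted; onsets are limited to one consonant).
Epenthesis after each stranded consonant: /ð/ → /ðə/, /f/ → /fə/, /l/ → /lə/, /m/ → /me/.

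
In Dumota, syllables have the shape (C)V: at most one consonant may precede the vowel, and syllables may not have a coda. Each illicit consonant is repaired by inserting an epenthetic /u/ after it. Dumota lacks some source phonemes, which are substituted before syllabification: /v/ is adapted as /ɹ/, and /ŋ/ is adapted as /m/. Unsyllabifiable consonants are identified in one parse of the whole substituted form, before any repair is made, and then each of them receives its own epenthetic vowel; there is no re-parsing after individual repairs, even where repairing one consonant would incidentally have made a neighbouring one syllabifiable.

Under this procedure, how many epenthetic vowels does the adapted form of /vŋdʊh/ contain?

After substitution the input is /ɹmdʊh/.
The unsyllabifiable consonants are /ɹ/, /m/, /h/; each receives one epenthetic vowel.

3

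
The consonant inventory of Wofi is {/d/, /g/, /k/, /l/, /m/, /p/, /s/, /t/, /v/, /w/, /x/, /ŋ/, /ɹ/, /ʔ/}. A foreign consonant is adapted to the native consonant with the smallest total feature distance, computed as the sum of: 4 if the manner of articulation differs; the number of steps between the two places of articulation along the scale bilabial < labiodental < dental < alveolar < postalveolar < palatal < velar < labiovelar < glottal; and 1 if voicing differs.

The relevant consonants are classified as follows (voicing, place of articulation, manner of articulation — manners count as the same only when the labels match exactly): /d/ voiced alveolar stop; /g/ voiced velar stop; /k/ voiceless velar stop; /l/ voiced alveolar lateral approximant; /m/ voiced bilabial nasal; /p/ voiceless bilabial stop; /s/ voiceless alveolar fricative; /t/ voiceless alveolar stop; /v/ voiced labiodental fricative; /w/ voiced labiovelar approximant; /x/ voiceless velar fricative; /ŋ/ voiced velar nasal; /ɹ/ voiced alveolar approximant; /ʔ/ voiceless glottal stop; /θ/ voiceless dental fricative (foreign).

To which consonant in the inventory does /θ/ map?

s

/s/ is closest: same manner (fricative), place distance 1 (dental→alveolar), same voicing; total 1. Next closest is /v/ at distance 2.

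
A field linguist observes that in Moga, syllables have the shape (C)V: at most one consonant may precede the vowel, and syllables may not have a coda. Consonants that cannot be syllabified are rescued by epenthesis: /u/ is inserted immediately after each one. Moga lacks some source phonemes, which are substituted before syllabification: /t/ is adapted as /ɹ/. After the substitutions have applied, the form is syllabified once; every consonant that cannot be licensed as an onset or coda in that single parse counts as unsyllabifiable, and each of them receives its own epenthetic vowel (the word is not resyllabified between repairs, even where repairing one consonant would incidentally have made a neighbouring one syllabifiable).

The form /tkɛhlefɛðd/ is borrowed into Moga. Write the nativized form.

ɹukɛhulefɛðudu

Substitution: /t/ → /ɹ/, giving /ɹkɛhlefɛðd/.
Under (C)V, the unsyllabifiable consonants are /ɹ/, /h/, /ð/, /d/ (no codas are permitted; onsets are limited to one consonant).
Each unlicensed consonant becomes the onset of a new syllable: /ɹ/ → /ɹu/, /h/ → /hu/, /ð/ → /ðu/, /d/ → /du/.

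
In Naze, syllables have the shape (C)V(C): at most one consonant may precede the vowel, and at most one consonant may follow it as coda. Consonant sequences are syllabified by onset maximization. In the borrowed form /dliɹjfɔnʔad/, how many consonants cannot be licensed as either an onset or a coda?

2

Under (C)V(C), the unsyllabifiable consonants are /d/, /j/ (at most one coda consonant is licensed; onsets are limited to one consonant).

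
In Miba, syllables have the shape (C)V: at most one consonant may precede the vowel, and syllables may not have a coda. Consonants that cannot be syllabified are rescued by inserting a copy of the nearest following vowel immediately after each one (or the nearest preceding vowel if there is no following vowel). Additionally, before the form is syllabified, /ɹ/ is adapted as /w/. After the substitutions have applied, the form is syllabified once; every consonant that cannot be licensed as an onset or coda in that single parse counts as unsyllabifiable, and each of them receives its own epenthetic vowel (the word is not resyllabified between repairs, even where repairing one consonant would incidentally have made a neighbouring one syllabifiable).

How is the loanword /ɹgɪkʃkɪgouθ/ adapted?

wɪgɪkɪʃɪkɪgouθu

Substitution: /ɹ/ → /w/, giving /wgɪkʃkɪgouθ/.
Syllabifying with onset maximization leaves /w/, /k/, /ʃ/, /θ/ stranded (no codas are permitted; onsets are limited to one consonant).
Epenthesis after each stranded consonant: /w/ → /wɪ/, /k/ → /kɪ/, /ʃ/ → /ʃɪ/, /θ/ → /θu/.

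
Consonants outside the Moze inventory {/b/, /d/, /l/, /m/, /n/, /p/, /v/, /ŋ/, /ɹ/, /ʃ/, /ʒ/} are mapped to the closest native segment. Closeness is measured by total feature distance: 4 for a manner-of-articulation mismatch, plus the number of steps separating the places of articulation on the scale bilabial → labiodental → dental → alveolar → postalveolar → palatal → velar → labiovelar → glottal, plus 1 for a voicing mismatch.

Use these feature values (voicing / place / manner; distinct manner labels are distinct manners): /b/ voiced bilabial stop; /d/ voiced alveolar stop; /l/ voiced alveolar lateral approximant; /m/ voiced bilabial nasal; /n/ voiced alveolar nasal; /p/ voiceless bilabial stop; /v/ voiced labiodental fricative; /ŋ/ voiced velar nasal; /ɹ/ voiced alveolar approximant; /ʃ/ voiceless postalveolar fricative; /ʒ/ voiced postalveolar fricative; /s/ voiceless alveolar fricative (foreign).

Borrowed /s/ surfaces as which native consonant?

/ʃ/ is closest: same manner (fricative), place distance 1 (alveolar→postalveolar), same voicing; total 1. Next closest is /ʒ/ at distance 2.

ʃ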